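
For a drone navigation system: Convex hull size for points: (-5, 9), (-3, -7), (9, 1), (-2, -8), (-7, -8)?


Convex hull vertices (CCW): (-7, -8), (-2, -8), (9, 1), (-5, 9)
Count = 4

4


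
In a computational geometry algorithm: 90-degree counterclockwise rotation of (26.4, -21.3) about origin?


90° CCW: (x,y) -> (-y, x)
(26.4,-21.3) -> (21.3, 26.4)

(21.3, 26.4)


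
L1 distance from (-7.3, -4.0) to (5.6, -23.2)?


|(-7.3)-5.6| + |(-4)-(-23.2)| = 12.9 + 19.2 = 32.1

32.1


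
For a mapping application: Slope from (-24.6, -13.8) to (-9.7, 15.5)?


slope = (y2-y1)/(x2-x1) = (15.5-(-13.8))/((-9.7)-(-24.6)) = 29.3/14.9 = 1.9664

1.9664


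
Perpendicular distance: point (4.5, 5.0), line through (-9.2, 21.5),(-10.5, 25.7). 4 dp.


|cross product| = 36.09
|line direction| = sqrt(19.33) = 4.3966
Distance = 36.09/sqrt(19.33) = 8.2086

8.2086


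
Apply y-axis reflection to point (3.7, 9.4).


Reflection over y-axis: (x,y) -> (-x,y)
(3.7, 9.4) -> (-3.7, 9.4)

(-3.7, 9.4)


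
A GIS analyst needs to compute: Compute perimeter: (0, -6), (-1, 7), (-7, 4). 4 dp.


Sides: (0, -6)->(-1, 7): sqrt(170) = 13.038405, (-1, 7)->(-7, 4): sqrt(45) = 6.708204, (-7, 4)->(0, -6): sqrt(149) = 12.206556
Sum = 31.953165
Perimeter = 31.9532

31.9532


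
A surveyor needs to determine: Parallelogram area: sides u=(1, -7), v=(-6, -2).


|u x v| = |1*(-2) - (-7)*(-6)|
= |(-2) - 42| = 44

44


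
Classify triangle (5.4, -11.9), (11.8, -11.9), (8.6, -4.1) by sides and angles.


Side lengths squared: AB^2=40.96, BC^2=71.08, CA^2=71.08
Sorted: [40.96, 71.08, 71.08]
By sides: Isosceles, By angles: Acute

Isosceles, Acute


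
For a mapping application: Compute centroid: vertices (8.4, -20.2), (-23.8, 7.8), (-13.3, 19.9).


Centroid = ((x_A+x_B+x_C)/3, (y_A+y_B+y_C)/3)
= ((8.4+(-23.8)+(-13.3))/3, ((-20.2)+7.8+19.9)/3)
= (-9.5667, 2.5)

(-9.5667, 2.5)


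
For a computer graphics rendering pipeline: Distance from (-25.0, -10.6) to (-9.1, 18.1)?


dx=15.9, dy=28.7
d^2 = 15.9^2 + 28.7^2 = 1076.5
d = sqrt(1076.5) = 32.8101

32.8101


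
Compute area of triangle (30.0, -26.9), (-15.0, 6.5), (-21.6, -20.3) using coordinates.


Area = |x_A(y_B-y_C) + x_B(y_C-y_A) + x_C(y_A-y_B)|/2
= |804 + (-99) + 721.44|/2
= 1426.44/2 = 713.22

713.22


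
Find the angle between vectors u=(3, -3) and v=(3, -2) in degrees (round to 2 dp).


u.v = 15, |u| = sqrt(18) = 4.2426, |v| = sqrt(13) = 3.6056
cos(theta) = u.v/(|u||v|) = 15/sqrt(234) = 0.980581
theta = acos(0.980581) = 11.31 degrees

11.31 degrees


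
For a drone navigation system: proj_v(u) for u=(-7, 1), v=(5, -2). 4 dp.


u.v = -37, |v| = sqrt(29) = 5.3852
Scalar projection = u.v / |v| = -37 / sqrt(29) = -6.8707

-6.8707


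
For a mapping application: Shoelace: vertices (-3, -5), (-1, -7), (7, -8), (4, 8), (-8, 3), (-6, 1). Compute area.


Shoelace sum: ((-3)*(-7) - (-1)*(-5)) + ((-1)*(-8) - 7*(-7)) + (7*8 - 4*(-8)) + (4*3 - (-8)*8) + ((-8)*1 - (-6)*3) + ((-6)*(-5) - (-3)*1)
= 280
Area = |280|/2 = 140

140


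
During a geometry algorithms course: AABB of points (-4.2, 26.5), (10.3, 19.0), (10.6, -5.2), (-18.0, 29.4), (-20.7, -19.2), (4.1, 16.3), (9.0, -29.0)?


x range: [-20.7, 10.6]
y range: [-29, 29.4]
Bounding box: (-20.7,-29) to (10.6,29.4)

(-20.7,-29) to (10.6,29.4)


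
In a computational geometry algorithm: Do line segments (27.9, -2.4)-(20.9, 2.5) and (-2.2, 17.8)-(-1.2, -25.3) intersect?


Cross products: d1=1277.11, d2=980.31, d3=6.09, d4=302.89
d1*d2 < 0 and d3*d4 < 0? no

No, they don't intersect


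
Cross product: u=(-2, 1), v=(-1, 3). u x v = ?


u x v = u_x*v_y - u_y*v_x = (-2)*3 - 1*(-1)
= (-6) - (-1) = -5

-5


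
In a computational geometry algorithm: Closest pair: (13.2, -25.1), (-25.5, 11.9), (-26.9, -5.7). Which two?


d(P0,P1) = 53.5415, d(P0,P2) = 44.5463, d(P1,P2) = 17.6556
Closest: P1 and P2

Closest pair: (-25.5, 11.9) and (-26.9, -5.7), distance = 17.6556


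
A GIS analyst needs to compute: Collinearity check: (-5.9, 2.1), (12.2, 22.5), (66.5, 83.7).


Cross product: (12.2-(-5.9))*(83.7-2.1) - (22.5-2.1)*(66.5-(-5.9))
= 0

Yes, collinear


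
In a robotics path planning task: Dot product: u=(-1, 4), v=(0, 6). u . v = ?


u . v = u_x*v_x + u_y*v_y = (-1)*0 + 4*6
= 0 + 24 = 24

24


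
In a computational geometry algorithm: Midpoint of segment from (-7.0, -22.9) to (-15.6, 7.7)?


M = (((-7)+(-15.6))/2, ((-22.9)+7.7)/2)
= (-11.3, -7.6)

(-11.3, -7.6)


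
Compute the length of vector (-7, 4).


|u| = sqrt((-7)^2 + 4^2) = sqrt(65) = 8.0623

8.0623


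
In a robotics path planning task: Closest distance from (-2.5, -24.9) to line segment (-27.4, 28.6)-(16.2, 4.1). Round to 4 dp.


Project P onto AB: t = 0.9581 (clamped to [0,1])
Closest point on segment: (14.3728, 5.1267)
Distance: 34.4427

34.4427


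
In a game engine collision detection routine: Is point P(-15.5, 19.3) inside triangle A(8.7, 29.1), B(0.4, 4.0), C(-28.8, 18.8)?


Cross products: AB x AP = -526.08, BC x BP = -211.44, CA x CP = -118.24
All same sign? yes

Yes, inside


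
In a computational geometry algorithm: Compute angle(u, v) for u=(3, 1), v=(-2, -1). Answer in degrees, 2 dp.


u.v = -7, |u| = sqrt(10) = 3.1623, |v| = sqrt(5) = 2.2361
cos(theta) = u.v/(|u||v|) = -7/sqrt(50) = -0.989949
theta = acos(-0.989949) = 171.87 degrees

171.87 degrees


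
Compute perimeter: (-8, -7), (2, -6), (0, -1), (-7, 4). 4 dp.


Sides: (-8, -7)->(2, -6): sqrt(101) = 10.049876, (2, -6)->(0, -1): sqrt(29) = 5.385165, (0, -1)->(-7, 4): sqrt(74) = 8.602325, (-7, 4)->(-8, -7): sqrt(122) = 11.045361
Sum = 35.082727
Perimeter = 35.0827

35.0827


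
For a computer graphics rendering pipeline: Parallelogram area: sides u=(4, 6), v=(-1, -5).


|u x v| = |4*(-5) - 6*(-1)|
= |(-20) - (-6)| = 14

14


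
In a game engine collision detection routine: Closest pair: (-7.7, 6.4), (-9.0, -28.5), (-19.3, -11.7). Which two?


d(P0,P1) = 34.9242, d(P0,P2) = 21.4981, d(P1,P2) = 19.7061
Closest: P1 and P2

Closest pair: (-9.0, -28.5) and (-19.3, -11.7), distance = 19.7061


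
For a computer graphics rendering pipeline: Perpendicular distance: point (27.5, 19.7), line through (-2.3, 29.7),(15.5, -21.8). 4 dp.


|cross product| = 1356.7
|line direction| = sqrt(2969.09) = 54.4894
Distance = 1356.7/sqrt(2969.09) = 24.8984

24.8984


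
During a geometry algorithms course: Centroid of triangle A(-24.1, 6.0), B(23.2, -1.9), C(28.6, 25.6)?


Centroid = ((x_A+x_B+x_C)/3, (y_A+y_B+y_C)/3)
= (((-24.1)+23.2+28.6)/3, (6+(-1.9)+25.6)/3)
= (9.2333, 9.9)

(9.2333, 9.9)


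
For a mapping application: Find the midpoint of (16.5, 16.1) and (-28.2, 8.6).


M = ((16.5+(-28.2))/2, (16.1+8.6)/2)
= (-5.85, 12.35)

(-5.85, 12.35)


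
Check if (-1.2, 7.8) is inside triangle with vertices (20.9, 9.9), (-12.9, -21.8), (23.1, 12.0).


Cross products: AB x AP = -629.59, BC x BP = 670.14, CA x CP = -41.79
All same sign? no

No, outside


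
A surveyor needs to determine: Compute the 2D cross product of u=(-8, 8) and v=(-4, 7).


u x v = u_x*v_y - u_y*v_x = (-8)*7 - 8*(-4)
= (-56) - (-32) = -24

-24


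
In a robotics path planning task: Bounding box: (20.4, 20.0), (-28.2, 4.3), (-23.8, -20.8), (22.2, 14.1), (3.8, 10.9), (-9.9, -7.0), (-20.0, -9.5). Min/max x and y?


x range: [-28.2, 22.2]
y range: [-20.8, 20]
Bounding box: (-28.2,-20.8) to (22.2,20)

(-28.2,-20.8) to (22.2,20)


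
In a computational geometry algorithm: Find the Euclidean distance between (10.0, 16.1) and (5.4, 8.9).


dx=-4.6, dy=-7.2
d^2 = (-4.6)^2 + (-7.2)^2 = 73
d = sqrt(73) = 8.544

8.544


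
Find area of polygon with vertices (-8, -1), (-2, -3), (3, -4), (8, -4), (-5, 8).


Shoelace sum: ((-8)*(-3) - (-2)*(-1)) + ((-2)*(-4) - 3*(-3)) + (3*(-4) - 8*(-4)) + (8*8 - (-5)*(-4)) + ((-5)*(-1) - (-8)*8)
= 172
Area = |172|/2 = 86

86


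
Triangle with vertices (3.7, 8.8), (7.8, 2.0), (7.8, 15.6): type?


Side lengths squared: AB^2=63.05, BC^2=184.96, CA^2=63.05
Sorted: [63.05, 63.05, 184.96]
By sides: Isosceles, By angles: Obtuse

Isosceles, Obtuse


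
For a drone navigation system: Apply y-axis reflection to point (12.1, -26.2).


Reflection over y-axis: (x,y) -> (-x,y)
(12.1, -26.2) -> (-12.1, -26.2)

(-12.1, -26.2)


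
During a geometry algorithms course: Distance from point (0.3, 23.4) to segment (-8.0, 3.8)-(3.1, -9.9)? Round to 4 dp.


Project P onto AB: t = 0 (clamped to [0,1])
Closest point on segment: (-8, 3.8)
Distance: 21.285

21.285


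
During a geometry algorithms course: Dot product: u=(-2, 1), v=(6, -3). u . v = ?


u . v = u_x*v_x + u_y*v_y = (-2)*6 + 1*(-3)
= (-12) + (-3) = -15

-15


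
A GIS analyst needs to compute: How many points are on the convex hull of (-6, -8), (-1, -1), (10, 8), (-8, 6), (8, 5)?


Convex hull vertices (CCW): (-8, 6), (-6, -8), (8, 5), (10, 8)
Count = 4

4


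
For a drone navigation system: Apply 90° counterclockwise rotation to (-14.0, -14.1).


90° CCW: (x,y) -> (-y, x)
(-14,-14.1) -> (14.1, -14)

(14.1, -14)


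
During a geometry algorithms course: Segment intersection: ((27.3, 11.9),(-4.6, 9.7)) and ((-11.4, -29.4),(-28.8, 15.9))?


Cross products: d1=-2471.73, d2=-988.38, d3=1232.33, d4=-251.02
d1*d2 < 0 and d3*d4 < 0? no

No, they don't intersect


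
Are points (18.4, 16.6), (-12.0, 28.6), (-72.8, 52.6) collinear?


Cross product: ((-12)-18.4)*(52.6-16.6) - (28.6-16.6)*((-72.8)-18.4)
= 0

Yes, collinear


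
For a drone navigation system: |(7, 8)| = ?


|u| = sqrt(7^2 + 8^2) = sqrt(113) = 10.6301

10.6301


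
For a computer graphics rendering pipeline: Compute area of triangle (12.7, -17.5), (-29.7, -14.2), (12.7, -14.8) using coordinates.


Area = |x_A(y_B-y_C) + x_B(y_C-y_A) + x_C(y_A-y_B)|/2
= |7.62 + (-80.19) + (-41.91)|/2
= 114.48/2 = 57.24

57.24


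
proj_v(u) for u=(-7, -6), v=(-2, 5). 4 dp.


u.v = -16, |v| = sqrt(29) = 5.3852
Scalar projection = u.v / |v| = -16 / sqrt(29) = -2.9711

-2.9711


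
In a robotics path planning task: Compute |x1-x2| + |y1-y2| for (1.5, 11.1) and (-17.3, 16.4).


|1.5-(-17.3)| + |11.1-16.4| = 18.8 + 5.3 = 24.1

24.1


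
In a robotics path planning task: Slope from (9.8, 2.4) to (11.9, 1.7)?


slope = (y2-y1)/(x2-x1) = (1.7-2.4)/(11.9-9.8) = (-0.7)/2.1 = -0.3333

-0.3333


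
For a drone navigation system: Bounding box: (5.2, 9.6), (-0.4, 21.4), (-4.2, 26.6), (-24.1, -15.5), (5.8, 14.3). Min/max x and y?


x range: [-24.1, 5.8]
y range: [-15.5, 26.6]
Bounding box: (-24.1,-15.5) to (5.8,26.6)

(-24.1,-15.5) to (5.8,26.6)


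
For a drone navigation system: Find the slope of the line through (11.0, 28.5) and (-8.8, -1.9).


slope = (y2-y1)/(x2-x1) = ((-1.9)-28.5)/((-8.8)-11) = (-30.4)/(-19.8) = 1.5354

1.5354


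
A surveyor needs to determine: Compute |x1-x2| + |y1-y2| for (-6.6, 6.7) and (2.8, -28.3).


|(-6.6)-2.8| + |6.7-(-28.3)| = 9.4 + 35 = 44.4

44.4


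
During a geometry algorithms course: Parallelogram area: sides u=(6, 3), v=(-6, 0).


|u x v| = |6*0 - 3*(-6)|
= |0 - (-18)| = 18

18


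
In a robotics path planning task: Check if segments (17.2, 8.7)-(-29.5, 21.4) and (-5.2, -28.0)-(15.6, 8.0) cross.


Cross products: d1=-43.04, d2=1902.32, d3=1998.37, d4=53.01
d1*d2 < 0 and d3*d4 < 0? no

No, they don't intersect


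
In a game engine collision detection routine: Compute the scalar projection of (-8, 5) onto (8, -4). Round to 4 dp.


u.v = -84, |v| = sqrt(80) = 8.9443
Scalar projection = u.v / |v| = -84 / sqrt(80) = -9.3915

-9.3915


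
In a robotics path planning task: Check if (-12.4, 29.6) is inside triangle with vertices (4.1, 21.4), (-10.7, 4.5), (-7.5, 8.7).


Cross products: AB x AP = -400.21, BC x BP = 87.46, CA x CP = 304.67
All same sign? no

No, outside


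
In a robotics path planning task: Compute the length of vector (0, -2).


|u| = sqrt(0^2 + (-2)^2) = sqrt(4) = 2

2


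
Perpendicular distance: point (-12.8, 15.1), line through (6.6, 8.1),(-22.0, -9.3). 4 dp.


|cross product| = 537.76
|line direction| = sqrt(1120.72) = 33.4772
Distance = 537.76/sqrt(1120.72) = 16.0635

16.0635


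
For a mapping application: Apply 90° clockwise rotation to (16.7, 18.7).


90° CW: (x,y) -> (y, -x)
(16.7,18.7) -> (18.7, -16.7)

(18.7, -16.7)


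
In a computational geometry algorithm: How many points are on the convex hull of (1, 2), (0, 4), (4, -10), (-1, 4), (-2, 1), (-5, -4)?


Convex hull vertices (CCW): (-5, -4), (4, -10), (1, 2), (0, 4), (-1, 4)
Count = 5

5


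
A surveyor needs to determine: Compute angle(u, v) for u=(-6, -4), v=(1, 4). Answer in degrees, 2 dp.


u.v = -22, |u| = sqrt(52) = 7.2111, |v| = sqrt(17) = 4.1231
cos(theta) = u.v/(|u||v|) = -22/sqrt(884) = -0.73994
theta = acos(-0.73994) = 137.73 degrees

137.73 degrees


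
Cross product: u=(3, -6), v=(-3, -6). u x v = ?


u x v = u_x*v_y - u_y*v_x = 3*(-6) - (-6)*(-3)
= (-18) - 18 = -36

-36


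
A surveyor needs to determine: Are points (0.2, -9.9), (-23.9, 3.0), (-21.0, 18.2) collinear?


Cross product: ((-23.9)-0.2)*(18.2-(-9.9)) - (3-(-9.9))*((-21)-0.2)
= -403.73

No, not collinear


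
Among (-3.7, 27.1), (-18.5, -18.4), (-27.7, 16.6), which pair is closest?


d(P0,P1) = 47.8465, d(P0,P2) = 26.1964, d(P1,P2) = 36.1889
Closest: P0 and P2

Closest pair: (-3.7, 27.1) and (-27.7, 16.6), distance = 26.1964


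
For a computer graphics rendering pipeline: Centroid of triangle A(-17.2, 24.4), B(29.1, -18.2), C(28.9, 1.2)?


Centroid = ((x_A+x_B+x_C)/3, (y_A+y_B+y_C)/3)
= (((-17.2)+29.1+28.9)/3, (24.4+(-18.2)+1.2)/3)
= (13.6, 2.4667)

(13.6, 2.4667)


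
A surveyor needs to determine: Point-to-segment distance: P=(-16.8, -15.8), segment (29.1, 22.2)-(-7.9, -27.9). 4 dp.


Project P onto AB: t = 0.9286 (clamped to [0,1])
Closest point on segment: (-5.2587, -24.3235)
Distance: 14.3476

14.3476


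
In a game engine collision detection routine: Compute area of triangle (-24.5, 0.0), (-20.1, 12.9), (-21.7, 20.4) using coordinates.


Area = |x_A(y_B-y_C) + x_B(y_C-y_A) + x_C(y_A-y_B)|/2
= |183.75 + (-410.04) + 279.93|/2
= 53.64/2 = 26.82

26.82


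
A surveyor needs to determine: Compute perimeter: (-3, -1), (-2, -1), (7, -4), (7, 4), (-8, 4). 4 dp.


Sides: (-3, -1)->(-2, -1): sqrt(1) = 1, (-2, -1)->(7, -4): sqrt(90) = 9.486833, (7, -4)->(7, 4): sqrt(64) = 8, (7, 4)->(-8, 4): sqrt(225) = 15, (-8, 4)->(-3, -1): sqrt(50) = 7.071068
Sum = 40.557901
Perimeter = 40.5579

40.5579


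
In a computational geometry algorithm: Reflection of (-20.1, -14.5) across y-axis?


Reflection over y-axis: (x,y) -> (-x,y)
(-20.1, -14.5) -> (20.1, -14.5)

(20.1, -14.5)


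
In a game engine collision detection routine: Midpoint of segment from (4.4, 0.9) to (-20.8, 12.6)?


M = ((4.4+(-20.8))/2, (0.9+12.6)/2)
= (-8.2, 6.75)

(-8.2, 6.75)


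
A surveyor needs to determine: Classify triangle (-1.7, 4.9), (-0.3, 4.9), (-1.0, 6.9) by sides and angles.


Side lengths squared: AB^2=1.96, BC^2=4.49, CA^2=4.49
Sorted: [1.96, 4.49, 4.49]
By sides: Isosceles, By angles: Acute

Isosceles, Acute


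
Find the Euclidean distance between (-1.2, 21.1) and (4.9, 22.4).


dx=6.1, dy=1.3
d^2 = 6.1^2 + 1.3^2 = 38.9
d = sqrt(38.9) = 6.237

6.237


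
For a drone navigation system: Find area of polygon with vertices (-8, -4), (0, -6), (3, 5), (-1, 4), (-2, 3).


Shoelace sum: ((-8)*(-6) - 0*(-4)) + (0*5 - 3*(-6)) + (3*4 - (-1)*5) + ((-1)*3 - (-2)*4) + ((-2)*(-4) - (-8)*3)
= 120
Area = |120|/2 = 60

60


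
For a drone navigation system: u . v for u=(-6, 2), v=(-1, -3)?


u . v = u_x*v_x + u_y*v_y = (-6)*(-1) + 2*(-3)
= 6 + (-6) = 0

0


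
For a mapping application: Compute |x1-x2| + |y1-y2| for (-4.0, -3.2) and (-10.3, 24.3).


|(-4)-(-10.3)| + |(-3.2)-24.3| = 6.3 + 27.5 = 33.8

33.8


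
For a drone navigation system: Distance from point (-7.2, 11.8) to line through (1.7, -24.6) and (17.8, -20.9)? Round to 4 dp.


|cross product| = 618.97
|line direction| = sqrt(272.9) = 16.5197
Distance = 618.97/sqrt(272.9) = 37.4686

37.4686


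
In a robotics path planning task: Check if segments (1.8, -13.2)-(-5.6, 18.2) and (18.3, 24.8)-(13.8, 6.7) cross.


Cross products: d1=-127.65, d2=-402.89, d3=-799.3, d4=-524.06
d1*d2 < 0 and d3*d4 < 0? no

No, they don't intersect


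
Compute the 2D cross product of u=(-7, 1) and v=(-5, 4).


u x v = u_x*v_y - u_y*v_x = (-7)*4 - 1*(-5)
= (-28) - (-5) = -23

-23


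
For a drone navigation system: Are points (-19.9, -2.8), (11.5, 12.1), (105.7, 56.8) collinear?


Cross product: (11.5-(-19.9))*(56.8-(-2.8)) - (12.1-(-2.8))*(105.7-(-19.9))
= 0

Yes, collinear


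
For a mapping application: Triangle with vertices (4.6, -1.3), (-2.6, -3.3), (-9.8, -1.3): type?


Side lengths squared: AB^2=55.84, BC^2=55.84, CA^2=207.36
Sorted: [55.84, 55.84, 207.36]
By sides: Isosceles, By angles: Obtuse

Isosceles, Obtuse


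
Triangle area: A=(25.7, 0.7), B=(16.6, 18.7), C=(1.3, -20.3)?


Area = |x_A(y_B-y_C) + x_B(y_C-y_A) + x_C(y_A-y_B)|/2
= |1002.3 + (-348.6) + (-23.4)|/2
= 630.3/2 = 315.15

315.15


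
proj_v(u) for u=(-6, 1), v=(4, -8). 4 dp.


u.v = -32, |v| = sqrt(80) = 8.9443
Scalar projection = u.v / |v| = -32 / sqrt(80) = -3.5777

-3.5777


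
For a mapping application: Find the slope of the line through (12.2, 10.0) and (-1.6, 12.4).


slope = (y2-y1)/(x2-x1) = (12.4-10)/((-1.6)-12.2) = 2.4/(-13.8) = -0.1739

-0.1739


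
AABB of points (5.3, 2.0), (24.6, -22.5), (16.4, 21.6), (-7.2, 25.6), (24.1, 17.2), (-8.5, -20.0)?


x range: [-8.5, 24.6]
y range: [-22.5, 25.6]
Bounding box: (-8.5,-22.5) to (24.6,25.6)

(-8.5,-22.5) to (24.6,25.6)


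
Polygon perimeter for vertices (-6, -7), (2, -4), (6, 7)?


Sides: (-6, -7)->(2, -4): sqrt(73) = 8.544004, (2, -4)->(6, 7): sqrt(137) = 11.7047, (6, 7)->(-6, -7): sqrt(340) = 18.439089
Sum = 38.687793
Perimeter = 38.6878

38.6878


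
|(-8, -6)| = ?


|u| = sqrt((-8)^2 + (-6)^2) = sqrt(100) = 10

10


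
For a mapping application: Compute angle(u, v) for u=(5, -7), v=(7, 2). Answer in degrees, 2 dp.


u.v = 21, |u| = sqrt(74) = 8.6023, |v| = sqrt(53) = 7.2801
cos(theta) = u.v/(|u||v|) = 21/sqrt(3922) = 0.335325
theta = acos(0.335325) = 70.41 degrees

70.41 degrees


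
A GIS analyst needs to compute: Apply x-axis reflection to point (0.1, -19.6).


Reflection over x-axis: (x,y) -> (x,-y)
(0.1, -19.6) -> (0.1, 19.6)

(0.1, 19.6)


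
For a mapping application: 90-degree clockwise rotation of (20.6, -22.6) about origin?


90° CW: (x,y) -> (y, -x)
(20.6,-22.6) -> (-22.6, -20.6)

(-22.6, -20.6)


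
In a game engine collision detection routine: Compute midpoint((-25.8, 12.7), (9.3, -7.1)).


M = (((-25.8)+9.3)/2, (12.7+(-7.1))/2)
= (-8.25, 2.8)

(-8.25, 2.8)


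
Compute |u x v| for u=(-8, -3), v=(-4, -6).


|u x v| = |(-8)*(-6) - (-3)*(-4)|
= |48 - 12| = 36

36


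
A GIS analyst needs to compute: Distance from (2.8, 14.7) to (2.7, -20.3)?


dx=-0.1, dy=-35
d^2 = (-0.1)^2 + (-35)^2 = 1225.01
d = sqrt(1225.01) = 35.0001

35.0001


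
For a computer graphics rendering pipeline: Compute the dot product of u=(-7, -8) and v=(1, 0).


u . v = u_x*v_x + u_y*v_y = (-7)*1 + (-8)*0
= (-7) + 0 = -7

-7


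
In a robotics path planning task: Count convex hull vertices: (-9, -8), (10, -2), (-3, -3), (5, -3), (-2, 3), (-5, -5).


Convex hull vertices (CCW): (-9, -8), (10, -2), (-2, 3)
Count = 3

3


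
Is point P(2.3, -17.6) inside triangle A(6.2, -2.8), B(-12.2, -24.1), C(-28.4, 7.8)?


Cross products: AB x AP = 189.25, BC x BP = -567.85, CA x CP = -553.42
All same sign? no

No, outside


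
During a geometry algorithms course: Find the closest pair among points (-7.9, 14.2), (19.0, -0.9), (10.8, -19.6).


d(P0,P1) = 30.8483, d(P0,P2) = 38.6281, d(P1,P2) = 20.4189
Closest: P1 and P2

Closest pair: (19.0, -0.9) and (10.8, -19.6), distance = 20.4189


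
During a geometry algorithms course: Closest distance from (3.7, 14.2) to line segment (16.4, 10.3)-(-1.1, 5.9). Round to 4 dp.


Project P onto AB: t = 0.6299 (clamped to [0,1])
Closest point on segment: (5.3774, 7.5286)
Distance: 6.879

6.879


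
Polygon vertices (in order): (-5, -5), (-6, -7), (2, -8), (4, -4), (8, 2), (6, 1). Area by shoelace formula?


Shoelace sum: ((-5)*(-7) - (-6)*(-5)) + ((-6)*(-8) - 2*(-7)) + (2*(-4) - 4*(-8)) + (4*2 - 8*(-4)) + (8*1 - 6*2) + (6*(-5) - (-5)*1)
= 102
Area = |102|/2 = 51

51


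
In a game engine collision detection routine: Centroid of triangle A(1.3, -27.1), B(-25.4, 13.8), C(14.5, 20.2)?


Centroid = ((x_A+x_B+x_C)/3, (y_A+y_B+y_C)/3)
= ((1.3+(-25.4)+14.5)/3, ((-27.1)+13.8+20.2)/3)
= (-3.2, 2.3)

(-3.2, 2.3)


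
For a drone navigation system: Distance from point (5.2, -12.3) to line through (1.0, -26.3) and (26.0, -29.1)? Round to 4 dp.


|cross product| = 361.76
|line direction| = sqrt(632.84) = 25.1563
Distance = 361.76/sqrt(632.84) = 14.3805

14.3805


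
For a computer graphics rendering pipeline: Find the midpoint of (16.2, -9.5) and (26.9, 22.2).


M = ((16.2+26.9)/2, ((-9.5)+22.2)/2)
= (21.55, 6.35)

(21.55, 6.35)


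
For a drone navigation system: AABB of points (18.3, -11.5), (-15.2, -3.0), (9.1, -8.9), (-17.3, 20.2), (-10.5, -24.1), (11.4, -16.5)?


x range: [-17.3, 18.3]
y range: [-24.1, 20.2]
Bounding box: (-17.3,-24.1) to (18.3,20.2)

(-17.3,-24.1) to (18.3,20.2)


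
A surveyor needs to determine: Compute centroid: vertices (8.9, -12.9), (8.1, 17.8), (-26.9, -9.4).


Centroid = ((x_A+x_B+x_C)/3, (y_A+y_B+y_C)/3)
= ((8.9+8.1+(-26.9))/3, ((-12.9)+17.8+(-9.4))/3)
= (-3.3, -1.5)

(-3.3, -1.5)


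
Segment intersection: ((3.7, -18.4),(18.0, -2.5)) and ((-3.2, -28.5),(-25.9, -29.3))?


Cross products: d1=-223.75, d2=-573.24, d3=-34.72, d4=314.77
d1*d2 < 0 and d3*d4 < 0? no

No, they don't intersect


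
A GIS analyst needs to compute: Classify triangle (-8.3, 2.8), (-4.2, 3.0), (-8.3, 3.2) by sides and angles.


Side lengths squared: AB^2=16.85, BC^2=16.85, CA^2=0.16
Sorted: [0.16, 16.85, 16.85]
By sides: Isosceles, By angles: Acute

Isosceles, Acute


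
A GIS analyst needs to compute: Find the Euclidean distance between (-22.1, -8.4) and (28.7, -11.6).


dx=50.8, dy=-3.2
d^2 = 50.8^2 + (-3.2)^2 = 2590.88
d = sqrt(2590.88) = 50.9007

50.9007


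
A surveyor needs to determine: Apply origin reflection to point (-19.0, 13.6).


Reflection over origin: (x,y) -> (-x,-y)
(-19, 13.6) -> (19, -13.6)

(19, -13.6)


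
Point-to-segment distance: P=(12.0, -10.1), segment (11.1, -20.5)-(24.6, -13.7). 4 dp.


Project P onto AB: t = 0.3627 (clamped to [0,1])
Closest point on segment: (15.9963, -18.0337)
Distance: 8.8834

8.8834


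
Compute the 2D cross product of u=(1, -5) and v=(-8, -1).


u x v = u_x*v_y - u_y*v_x = 1*(-1) - (-5)*(-8)
= (-1) - 40 = -41

-41


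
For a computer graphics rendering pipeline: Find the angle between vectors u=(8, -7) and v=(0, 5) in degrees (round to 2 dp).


u.v = -35, |u| = sqrt(113) = 10.6301, |v| = sqrt(25) = 5
cos(theta) = u.v/(|u||v|) = -35/sqrt(2825) = -0.658505
theta = acos(-0.658505) = 131.19 degrees

131.19 degrees


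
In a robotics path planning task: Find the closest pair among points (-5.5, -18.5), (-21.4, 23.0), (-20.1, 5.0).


d(P0,P1) = 44.4416, d(P0,P2) = 27.666, d(P1,P2) = 18.0469
Closest: P1 and P2

Closest pair: (-21.4, 23.0) and (-20.1, 5.0), distance = 18.0469


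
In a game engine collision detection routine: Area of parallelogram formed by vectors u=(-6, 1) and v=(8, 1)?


|u x v| = |(-6)*1 - 1*8|
= |(-6) - 8| = 14

14


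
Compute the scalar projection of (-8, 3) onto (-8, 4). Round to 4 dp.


u.v = 76, |v| = sqrt(80) = 8.9443
Scalar projection = u.v / |v| = 76 / sqrt(80) = 8.4971

8.4971


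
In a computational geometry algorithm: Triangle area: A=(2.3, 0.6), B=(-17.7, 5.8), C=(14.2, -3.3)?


Area = |x_A(y_B-y_C) + x_B(y_C-y_A) + x_C(y_A-y_B)|/2
= |20.93 + 69.03 + (-73.84)|/2
= 16.12/2 = 8.06

8.06


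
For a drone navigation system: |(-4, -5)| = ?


|u| = sqrt((-4)^2 + (-5)^2) = sqrt(41) = 6.4031

6.4031


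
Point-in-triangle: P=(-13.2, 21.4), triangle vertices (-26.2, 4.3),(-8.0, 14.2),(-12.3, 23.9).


Cross products: AB x AP = 182.52, BC x BP = 19.48, CA x CP = 17.11
All same sign? yes

Yes, inside


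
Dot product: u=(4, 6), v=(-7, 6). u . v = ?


u . v = u_x*v_x + u_y*v_y = 4*(-7) + 6*6
= (-28) + 36 = 8

8


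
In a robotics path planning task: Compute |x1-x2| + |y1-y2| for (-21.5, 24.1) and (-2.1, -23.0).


|(-21.5)-(-2.1)| + |24.1-(-23)| = 19.4 + 47.1 = 66.5

66.5


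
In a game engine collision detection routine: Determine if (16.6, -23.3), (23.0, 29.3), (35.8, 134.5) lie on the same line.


Cross product: (23-16.6)*(134.5-(-23.3)) - (29.3-(-23.3))*(35.8-16.6)
= 0

Yes, collinear


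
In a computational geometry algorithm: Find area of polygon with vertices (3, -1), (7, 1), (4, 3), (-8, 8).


Shoelace sum: (3*1 - 7*(-1)) + (7*3 - 4*1) + (4*8 - (-8)*3) + ((-8)*(-1) - 3*8)
= 67
Area = |67|/2 = 33.5

33.5


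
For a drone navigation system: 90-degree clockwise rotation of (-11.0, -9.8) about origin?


90° CW: (x,y) -> (y, -x)
(-11,-9.8) -> (-9.8, 11)

(-9.8, 11)


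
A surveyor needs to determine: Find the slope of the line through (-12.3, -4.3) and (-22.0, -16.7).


slope = (y2-y1)/(x2-x1) = ((-16.7)-(-4.3))/((-22)-(-12.3)) = (-12.4)/(-9.7) = 1.2784

1.2784


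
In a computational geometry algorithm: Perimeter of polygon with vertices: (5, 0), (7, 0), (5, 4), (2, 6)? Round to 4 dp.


Sides: (5, 0)->(7, 0): sqrt(4) = 2, (7, 0)->(5, 4): sqrt(20) = 4.472136, (5, 4)->(2, 6): sqrt(13) = 3.605551, (2, 6)->(5, 0): sqrt(45) = 6.708204
Sum = 16.785891
Perimeter = 16.7859

16.7859


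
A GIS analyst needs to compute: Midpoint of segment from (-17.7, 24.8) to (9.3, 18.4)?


M = (((-17.7)+9.3)/2, (24.8+18.4)/2)
= (-4.2, 21.6)

(-4.2, 21.6)


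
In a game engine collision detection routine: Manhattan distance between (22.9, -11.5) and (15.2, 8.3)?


|22.9-15.2| + |(-11.5)-8.3| = 7.7 + 19.8 = 27.5

27.5


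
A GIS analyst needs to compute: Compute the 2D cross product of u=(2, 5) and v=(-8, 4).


u x v = u_x*v_y - u_y*v_x = 2*4 - 5*(-8)
= 8 - (-40) = 48

48


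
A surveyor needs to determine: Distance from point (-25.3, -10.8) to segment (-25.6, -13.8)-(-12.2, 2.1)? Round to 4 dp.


Project P onto AB: t = 0.1196 (clamped to [0,1])
Closest point on segment: (-23.9971, -11.898)
Distance: 1.7039

1.7039


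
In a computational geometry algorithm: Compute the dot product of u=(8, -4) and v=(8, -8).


u . v = u_x*v_x + u_y*v_y = 8*8 + (-4)*(-8)
= 64 + 32 = 96

96


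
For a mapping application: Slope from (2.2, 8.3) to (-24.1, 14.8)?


slope = (y2-y1)/(x2-x1) = (14.8-8.3)/((-24.1)-2.2) = 6.5/(-26.3) = -0.2471

-0.2471


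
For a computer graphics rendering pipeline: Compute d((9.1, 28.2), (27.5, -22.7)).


dx=18.4, dy=-50.9
d^2 = 18.4^2 + (-50.9)^2 = 2929.37
d = sqrt(2929.37) = 54.1237

54.1237


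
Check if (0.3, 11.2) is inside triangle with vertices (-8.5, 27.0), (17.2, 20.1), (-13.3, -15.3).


Cross products: AB x AP = -345.34, BC x BP = -326.81, CA x CP = -448.08
All same sign? yes

Yes, inside


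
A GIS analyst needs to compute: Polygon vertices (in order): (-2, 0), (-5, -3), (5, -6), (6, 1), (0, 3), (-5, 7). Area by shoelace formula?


Shoelace sum: ((-2)*(-3) - (-5)*0) + ((-5)*(-6) - 5*(-3)) + (5*1 - 6*(-6)) + (6*3 - 0*1) + (0*7 - (-5)*3) + ((-5)*0 - (-2)*7)
= 139
Area = |139|/2 = 69.5

69.5


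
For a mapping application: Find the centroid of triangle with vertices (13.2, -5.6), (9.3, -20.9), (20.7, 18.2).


Centroid = ((x_A+x_B+x_C)/3, (y_A+y_B+y_C)/3)
= ((13.2+9.3+20.7)/3, ((-5.6)+(-20.9)+18.2)/3)
= (14.4, -2.7667)

(14.4, -2.7667)


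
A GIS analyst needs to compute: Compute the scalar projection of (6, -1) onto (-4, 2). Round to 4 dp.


u.v = -26, |v| = sqrt(20) = 4.4721
Scalar projection = u.v / |v| = -26 / sqrt(20) = -5.8138

-5.8138


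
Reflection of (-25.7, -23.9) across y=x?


Reflection over y=x: (x,y) -> (y,x)
(-25.7, -23.9) -> (-23.9, -25.7)

(-23.9, -25.7)


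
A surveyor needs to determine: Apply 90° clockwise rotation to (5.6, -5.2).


90° CW: (x,y) -> (y, -x)
(5.6,-5.2) -> (-5.2, -5.6)

(-5.2, -5.6)


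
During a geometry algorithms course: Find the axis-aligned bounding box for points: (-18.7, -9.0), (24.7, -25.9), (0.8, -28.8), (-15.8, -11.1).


x range: [-18.7, 24.7]
y range: [-28.8, -9]
Bounding box: (-18.7,-28.8) to (24.7,-9)

(-18.7,-28.8) to (24.7,-9)


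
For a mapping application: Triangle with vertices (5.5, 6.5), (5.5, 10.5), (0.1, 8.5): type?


Side lengths squared: AB^2=16, BC^2=33.16, CA^2=33.16
Sorted: [16, 33.16, 33.16]
By sides: Isosceles, By angles: Acute

Isosceles, Acute


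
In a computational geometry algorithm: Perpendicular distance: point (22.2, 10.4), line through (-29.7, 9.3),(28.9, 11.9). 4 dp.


|cross product| = 70.48
|line direction| = sqrt(3440.72) = 58.6577
Distance = 70.48/sqrt(3440.72) = 1.2015

1.2015


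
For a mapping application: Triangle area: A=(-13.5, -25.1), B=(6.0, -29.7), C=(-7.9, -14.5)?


Area = |x_A(y_B-y_C) + x_B(y_C-y_A) + x_C(y_A-y_B)|/2
= |205.2 + 63.6 + (-36.34)|/2
= 232.46/2 = 116.23

116.23


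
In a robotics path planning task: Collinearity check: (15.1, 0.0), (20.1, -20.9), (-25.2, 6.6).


Cross product: (20.1-15.1)*(6.6-0) - ((-20.9)-0)*((-25.2)-15.1)
= -809.27

No, not collinear


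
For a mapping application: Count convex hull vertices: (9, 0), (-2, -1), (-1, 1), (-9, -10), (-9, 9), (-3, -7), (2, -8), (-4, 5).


Convex hull vertices (CCW): (-9, -10), (2, -8), (9, 0), (-9, 9)
Count = 4

4


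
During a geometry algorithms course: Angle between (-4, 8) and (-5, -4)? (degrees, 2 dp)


u.v = -12, |u| = sqrt(80) = 8.9443, |v| = sqrt(41) = 6.4031
cos(theta) = u.v/(|u||v|) = -12/sqrt(3280) = -0.209529
theta = acos(-0.209529) = 102.09 degrees

102.09 degrees


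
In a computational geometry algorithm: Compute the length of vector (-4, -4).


|u| = sqrt((-4)^2 + (-4)^2) = sqrt(32) = 5.6569

5.6569


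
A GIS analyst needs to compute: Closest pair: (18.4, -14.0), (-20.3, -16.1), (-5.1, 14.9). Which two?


d(P0,P1) = 38.7569, d(P0,P2) = 37.2486, d(P1,P2) = 34.5259
Closest: P1 and P2

Closest pair: (-20.3, -16.1) and (-5.1, 14.9), distance = 34.5259


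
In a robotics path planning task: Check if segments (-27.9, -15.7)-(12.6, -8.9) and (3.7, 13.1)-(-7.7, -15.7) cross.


Cross products: d1=-581.76, d2=507.12, d3=951.52, d4=-137.36
d1*d2 < 0 and d3*d4 < 0? yes

Yes, they intersect


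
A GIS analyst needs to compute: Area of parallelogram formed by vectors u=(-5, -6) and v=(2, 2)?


|u x v| = |(-5)*2 - (-6)*2|
= |(-10) - (-12)| = 2

2


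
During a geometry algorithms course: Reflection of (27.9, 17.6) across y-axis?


Reflection over y-axis: (x,y) -> (-x,y)
(27.9, 17.6) -> (-27.9, 17.6)

(-27.9, 17.6)


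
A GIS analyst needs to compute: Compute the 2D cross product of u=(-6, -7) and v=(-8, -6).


u x v = u_x*v_y - u_y*v_x = (-6)*(-6) - (-7)*(-8)
= 36 - 56 = -20

-20


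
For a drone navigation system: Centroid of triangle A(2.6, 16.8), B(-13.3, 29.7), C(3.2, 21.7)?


Centroid = ((x_A+x_B+x_C)/3, (y_A+y_B+y_C)/3)
= ((2.6+(-13.3)+3.2)/3, (16.8+29.7+21.7)/3)
= (-2.5, 22.7333)

(-2.5, 22.7333)


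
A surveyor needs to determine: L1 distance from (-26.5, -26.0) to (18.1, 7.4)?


|(-26.5)-18.1| + |(-26)-7.4| = 44.6 + 33.4 = 78

78


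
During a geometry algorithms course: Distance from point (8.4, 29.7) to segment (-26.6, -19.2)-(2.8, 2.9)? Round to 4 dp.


Project P onto AB: t = 1 (clamped to [0,1])
Closest point on segment: (2.8, 2.9)
Distance: 27.3788

27.3788


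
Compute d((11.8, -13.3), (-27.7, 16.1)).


dx=-39.5, dy=29.4
d^2 = (-39.5)^2 + 29.4^2 = 2424.61
d = sqrt(2424.61) = 49.2403

49.2403


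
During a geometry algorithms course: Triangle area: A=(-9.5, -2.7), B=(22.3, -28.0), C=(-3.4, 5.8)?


Area = |x_A(y_B-y_C) + x_B(y_C-y_A) + x_C(y_A-y_B)|/2
= |321.1 + 189.55 + (-86.02)|/2
= 424.63/2 = 212.315

212.315


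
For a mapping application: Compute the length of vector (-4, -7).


|u| = sqrt((-4)^2 + (-7)^2) = sqrt(65) = 8.0623

8.0623


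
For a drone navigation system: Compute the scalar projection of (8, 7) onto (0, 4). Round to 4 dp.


u.v = 28, |v| = sqrt(16) = 4
Scalar projection = u.v / |v| = 28 / sqrt(16) = 7

7


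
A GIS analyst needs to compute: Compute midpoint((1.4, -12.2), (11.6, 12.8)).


M = ((1.4+11.6)/2, ((-12.2)+12.8)/2)
= (6.5, 0.3)

(6.5, 0.3)


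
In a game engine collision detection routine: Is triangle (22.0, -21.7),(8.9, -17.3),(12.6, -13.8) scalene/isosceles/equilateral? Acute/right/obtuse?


Side lengths squared: AB^2=190.97, BC^2=25.94, CA^2=150.77
Sorted: [25.94, 150.77, 190.97]
By sides: Scalene, By angles: Obtuse

Scalene, Obtuse


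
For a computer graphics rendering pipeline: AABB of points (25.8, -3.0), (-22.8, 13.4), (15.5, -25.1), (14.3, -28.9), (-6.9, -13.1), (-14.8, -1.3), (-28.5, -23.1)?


x range: [-28.5, 25.8]
y range: [-28.9, 13.4]
Bounding box: (-28.5,-28.9) to (25.8,13.4)

(-28.5,-28.9) to (25.8,13.4)


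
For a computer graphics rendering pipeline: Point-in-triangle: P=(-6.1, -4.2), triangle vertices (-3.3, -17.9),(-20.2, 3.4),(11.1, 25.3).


Cross products: AB x AP = -171.89, BC x BP = -546.67, CA x CP = -318.24
All same sign? yes

Yes, inside


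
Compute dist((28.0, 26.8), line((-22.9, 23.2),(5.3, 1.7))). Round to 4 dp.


|cross product| = 1195.87
|line direction| = sqrt(1257.49) = 35.4611
Distance = 1195.87/sqrt(1257.49) = 33.7234

33.7234


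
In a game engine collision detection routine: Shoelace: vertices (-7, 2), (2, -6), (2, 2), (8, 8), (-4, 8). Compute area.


Shoelace sum: ((-7)*(-6) - 2*2) + (2*2 - 2*(-6)) + (2*8 - 8*2) + (8*8 - (-4)*8) + ((-4)*2 - (-7)*8)
= 198
Area = |198|/2 = 99

99


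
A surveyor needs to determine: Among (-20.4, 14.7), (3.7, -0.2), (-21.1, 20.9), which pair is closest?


d(P0,P1) = 28.3341, d(P0,P2) = 6.2394, d(P1,P2) = 32.5615
Closest: P0 and P2

Closest pair: (-20.4, 14.7) and (-21.1, 20.9), distance = 6.2394


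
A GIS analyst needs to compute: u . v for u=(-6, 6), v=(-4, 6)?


u . v = u_x*v_x + u_y*v_y = (-6)*(-4) + 6*6
= 24 + 36 = 60

60


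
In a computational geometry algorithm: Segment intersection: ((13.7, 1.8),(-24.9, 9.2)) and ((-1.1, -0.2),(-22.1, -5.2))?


Cross products: d1=32, d2=-316.4, d3=186.72, d4=535.12
d1*d2 < 0 and d3*d4 < 0? no

No, they don't intersect


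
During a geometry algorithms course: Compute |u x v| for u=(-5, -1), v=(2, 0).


|u x v| = |(-5)*0 - (-1)*2|
= |0 - (-2)| = 2

2


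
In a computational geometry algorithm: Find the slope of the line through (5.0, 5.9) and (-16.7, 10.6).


slope = (y2-y1)/(x2-x1) = (10.6-5.9)/((-16.7)-5) = 4.7/(-21.7) = -0.2166

-0.2166


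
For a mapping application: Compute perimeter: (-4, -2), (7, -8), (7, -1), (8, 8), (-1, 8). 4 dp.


Sides: (-4, -2)->(7, -8): sqrt(157) = 12.529964, (7, -8)->(7, -1): sqrt(49) = 7, (7, -1)->(8, 8): sqrt(82) = 9.055385, (8, 8)->(-1, 8): sqrt(81) = 9, (-1, 8)->(-4, -2): sqrt(109) = 10.440307
Sum = 48.025656
Perimeter = 48.0257

48.0257


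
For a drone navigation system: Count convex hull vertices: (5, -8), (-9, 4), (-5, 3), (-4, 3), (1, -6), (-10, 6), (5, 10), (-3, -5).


Convex hull vertices (CCW): (-10, 6), (-9, 4), (-3, -5), (5, -8), (5, 10)
Count = 5

5


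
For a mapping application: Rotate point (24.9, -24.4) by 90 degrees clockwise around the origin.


90° CW: (x,y) -> (y, -x)
(24.9,-24.4) -> (-24.4, -24.9)

(-24.4, -24.9)


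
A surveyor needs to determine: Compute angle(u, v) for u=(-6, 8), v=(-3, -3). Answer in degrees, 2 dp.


u.v = -6, |u| = sqrt(100) = 10, |v| = sqrt(18) = 4.2426
cos(theta) = u.v/(|u||v|) = -6/sqrt(1800) = -0.141421
theta = acos(-0.141421) = 98.13 degrees

98.13 degrees


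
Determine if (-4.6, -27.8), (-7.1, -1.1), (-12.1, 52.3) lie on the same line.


Cross product: ((-7.1)-(-4.6))*(52.3-(-27.8)) - ((-1.1)-(-27.8))*((-12.1)-(-4.6))
= 0

Yes, collinear


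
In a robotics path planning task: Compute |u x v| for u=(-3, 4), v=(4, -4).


|u x v| = |(-3)*(-4) - 4*4|
= |12 - 16| = 4

4


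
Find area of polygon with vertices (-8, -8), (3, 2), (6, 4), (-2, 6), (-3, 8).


Shoelace sum: ((-8)*2 - 3*(-8)) + (3*4 - 6*2) + (6*6 - (-2)*4) + ((-2)*8 - (-3)*6) + ((-3)*(-8) - (-8)*8)
= 142
Area = |142|/2 = 71

71


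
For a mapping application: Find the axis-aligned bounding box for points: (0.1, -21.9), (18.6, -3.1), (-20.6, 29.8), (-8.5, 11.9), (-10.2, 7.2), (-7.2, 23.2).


x range: [-20.6, 18.6]
y range: [-21.9, 29.8]
Bounding box: (-20.6,-21.9) to (18.6,29.8)

(-20.6,-21.9) to (18.6,29.8)


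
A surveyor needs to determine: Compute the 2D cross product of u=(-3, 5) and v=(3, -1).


u x v = u_x*v_y - u_y*v_x = (-3)*(-1) - 5*3
= 3 - 15 = -12

-12


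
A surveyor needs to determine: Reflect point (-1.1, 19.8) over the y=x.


Reflection over y=x: (x,y) -> (y,x)
(-1.1, 19.8) -> (19.8, -1.1)

(19.8, -1.1)


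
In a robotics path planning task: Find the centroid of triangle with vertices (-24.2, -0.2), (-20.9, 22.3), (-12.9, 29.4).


Centroid = ((x_A+x_B+x_C)/3, (y_A+y_B+y_C)/3)
= (((-24.2)+(-20.9)+(-12.9))/3, ((-0.2)+22.3+29.4)/3)
= (-19.3333, 17.1667)

(-19.3333, 17.1667)


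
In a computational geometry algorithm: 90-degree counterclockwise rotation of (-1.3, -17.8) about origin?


90° CCW: (x,y) -> (-y, x)
(-1.3,-17.8) -> (17.8, -1.3)

(17.8, -1.3)


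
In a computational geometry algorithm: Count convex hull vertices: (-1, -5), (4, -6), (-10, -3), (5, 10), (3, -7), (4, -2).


Convex hull vertices (CCW): (-10, -3), (3, -7), (4, -6), (5, 10)
Count = 4

4


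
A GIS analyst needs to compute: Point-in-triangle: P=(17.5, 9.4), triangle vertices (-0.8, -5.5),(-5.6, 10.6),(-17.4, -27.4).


Cross products: AB x AP = -366.15, BC x BP = 891.96, CA x CP = -153.43
All same sign? no

No, outside


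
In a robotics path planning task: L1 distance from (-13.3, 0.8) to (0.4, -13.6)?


|(-13.3)-0.4| + |0.8-(-13.6)| = 13.7 + 14.4 = 28.1

28.1


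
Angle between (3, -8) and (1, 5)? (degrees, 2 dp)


u.v = -37, |u| = sqrt(73) = 8.544, |v| = sqrt(26) = 5.099
cos(theta) = u.v/(|u||v|) = -37/sqrt(1898) = -0.849285
theta = acos(-0.849285) = 148.13 degrees

148.13 degrees


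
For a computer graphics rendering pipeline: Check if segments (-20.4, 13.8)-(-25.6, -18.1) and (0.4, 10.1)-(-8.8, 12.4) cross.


Cross products: d1=13.8, d2=319.24, d3=682.76, d4=377.32
d1*d2 < 0 and d3*d4 < 0? no

No, they don't intersect


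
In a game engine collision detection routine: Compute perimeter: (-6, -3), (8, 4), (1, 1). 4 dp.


Sides: (-6, -3)->(8, 4): sqrt(245) = 15.652476, (8, 4)->(1, 1): sqrt(58) = 7.615773, (1, 1)->(-6, -3): sqrt(65) = 8.062258
Sum = 31.330507
Perimeter = 31.3305

31.3305


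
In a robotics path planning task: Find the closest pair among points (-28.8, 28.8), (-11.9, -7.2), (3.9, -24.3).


d(P0,P1) = 39.7695, d(P0,P2) = 62.361, d(P1,P2) = 23.282
Closest: P1 and P2

Closest pair: (-11.9, -7.2) and (3.9, -24.3), distance = 23.282


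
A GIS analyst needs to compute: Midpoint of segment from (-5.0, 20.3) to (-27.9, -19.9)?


M = (((-5)+(-27.9))/2, (20.3+(-19.9))/2)
= (-16.45, 0.2)

(-16.45, 0.2)


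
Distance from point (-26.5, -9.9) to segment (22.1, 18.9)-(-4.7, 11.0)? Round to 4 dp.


Project P onto AB: t = 1 (clamped to [0,1])
Closest point on segment: (-4.7, 11)
Distance: 30.2002

30.2002
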